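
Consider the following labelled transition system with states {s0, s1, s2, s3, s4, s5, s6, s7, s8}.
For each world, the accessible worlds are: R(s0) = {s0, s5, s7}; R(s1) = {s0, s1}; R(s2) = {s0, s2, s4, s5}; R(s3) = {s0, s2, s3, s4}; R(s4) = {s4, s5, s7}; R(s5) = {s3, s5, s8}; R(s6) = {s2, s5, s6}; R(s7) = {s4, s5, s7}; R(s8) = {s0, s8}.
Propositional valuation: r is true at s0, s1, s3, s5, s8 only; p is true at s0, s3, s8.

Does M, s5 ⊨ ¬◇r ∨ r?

Yes

At s5: ¬◇r is false, r is true, so ¬◇r ∨ r is true.
  At s5: ◇r is true, so ¬◇r is false.
    At s5: ◇r requires r at some successor in {s3, s5, s8}.
      r holds at s3, so ◇r is true at s5.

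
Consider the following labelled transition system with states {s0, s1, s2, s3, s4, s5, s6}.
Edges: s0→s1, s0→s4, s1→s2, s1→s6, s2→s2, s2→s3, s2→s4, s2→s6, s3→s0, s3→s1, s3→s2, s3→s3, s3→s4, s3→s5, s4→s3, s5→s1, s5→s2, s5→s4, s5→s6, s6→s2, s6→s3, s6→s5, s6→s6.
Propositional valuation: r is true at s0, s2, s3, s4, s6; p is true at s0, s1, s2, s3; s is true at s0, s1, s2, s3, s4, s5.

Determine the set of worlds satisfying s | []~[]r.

Recall that []ψ holds at a world iff ψ holds at every accessible world, and <>ψ holds iff ψ holds at some accessible world.
Let φ = s | []~[]r. Evaluate φ at each world:
  s0 (successors {s1, s4}): φ is true.
  s1 (successors {s2, s6}): φ is true.
  s2 (successors {s2, s3, s4, s6}): φ is true.
  s3 (successors {s0, s1, s2, s3, s4, s5}): φ is true.
  s4 (successors {s3}): φ is true.
  s5 (successors {s1, s2, s4, s6}): φ is true.
  s6 (successors {s2, s3, s5, s6}): φ is false.
For instance, at s5:
  At s5: s is true, []~[]r is false, so s | []~[]r is true.
    At s5: []~[]r requires ~[]r at every successor {s1, s2, s4, s6}.
      ~[]r fails at s1, so []~[]r is false at s5.
Satisfying worlds: {s0, s1, s2, s3, s4, s5}

s0, s1, s2, s3, s4, s5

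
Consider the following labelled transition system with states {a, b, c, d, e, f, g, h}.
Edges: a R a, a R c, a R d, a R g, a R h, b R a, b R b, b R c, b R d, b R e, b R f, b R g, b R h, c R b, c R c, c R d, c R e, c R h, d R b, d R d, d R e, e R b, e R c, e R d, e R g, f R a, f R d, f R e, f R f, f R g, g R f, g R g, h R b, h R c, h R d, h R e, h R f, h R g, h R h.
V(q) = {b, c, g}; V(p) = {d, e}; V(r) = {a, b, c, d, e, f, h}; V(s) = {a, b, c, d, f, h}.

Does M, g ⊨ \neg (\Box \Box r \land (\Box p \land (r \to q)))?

At g: \Box \Box r \land (\Box p \land (r \to q)) is false, so \neg (\Box \Box r \land (\Box p \land (r \to q))) is true.
  At g: \Box \Box r is false, \Box p \land (r \to q) is false, so \Box \Box r \land (\Box p \land (r \to q)) is false.
    At g: \Box \Box r requires \Box r at every successor {f, g}.
      \Box r fails at f, so \Box \Box r is false at g.
    At g: \Box p is false, r \to q is true, so \Box p \land (r \to q) is false.
      At g: \Box p requires p at every successor {f, g}.
        p fails at f, so \Box p is false at g.

Yes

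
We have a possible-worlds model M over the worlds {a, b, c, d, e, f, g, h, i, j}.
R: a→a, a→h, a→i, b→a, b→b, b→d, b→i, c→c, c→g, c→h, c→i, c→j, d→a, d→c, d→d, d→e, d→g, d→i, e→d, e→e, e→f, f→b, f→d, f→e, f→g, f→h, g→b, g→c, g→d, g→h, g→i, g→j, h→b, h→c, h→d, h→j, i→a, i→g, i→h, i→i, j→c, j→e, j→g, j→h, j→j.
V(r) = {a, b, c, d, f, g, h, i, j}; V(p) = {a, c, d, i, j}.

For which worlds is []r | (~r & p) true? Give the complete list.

a, b, c, g, h, i

Recall that []ψ holds at a world iff ψ holds at every accessible world, and <>ψ holds iff ψ holds at some accessible world.
Let φ = []r | (~r & p). Evaluate φ at each world:
  a (successors {a, h, i}): φ is true.
  b (successors {a, b, d, i}): φ is true.
  c (successors {c, g, h, i, j}): φ is true.
  d (successors {a, c, d, e, g, i}): φ is false.
  e (successors {d, e, f}): φ is false.
  f (successors {b, d, e, g, h}): φ is false.
  g (successors {b, c, d, h, i, j}): φ is true.
  h (successors {b, c, d, j}): φ is true.
  i (successors {a, g, h, i}): φ is true.
  j (successors {c, e, g, h, j}): φ is false.
For instance, at i:
  At i: []r is true, ~r & p is false, so []r | (~r & p) is true.
    At i: []r requires r at every successor {a, g, h, i}.
      At a: r is true.
      At g: r is true.
      At h: r is true.
      At i: r is true.
    So []r is true at i.
Satisfying worlds: {a, b, c, g, h, i}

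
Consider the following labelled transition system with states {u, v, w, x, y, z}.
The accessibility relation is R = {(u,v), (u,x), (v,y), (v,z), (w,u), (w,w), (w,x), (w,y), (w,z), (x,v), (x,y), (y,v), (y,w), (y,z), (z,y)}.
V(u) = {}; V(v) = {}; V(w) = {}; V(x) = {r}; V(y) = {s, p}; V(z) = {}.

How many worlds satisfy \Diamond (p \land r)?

0

Recall that \Diamond ψ holds at a world iff ψ holds at some accessible world.
Let φ = \Diamond (p \land r). Evaluate φ at each world:
  u (successors {v, x}): φ is false.
  v (successors {y, z}): φ is false.
  w (successors {u, w, x, y, z}): φ is false.
  x (successors {v, y}): φ is false.
  y (successors {v, w, z}): φ is false.
  z (successors {y}): φ is false.
For instance, at y:
  At y: \Diamond (p \land r) requires p \land r at some successor in {v, w, z}.
    At v: p \land r is false.
    At w: p \land r is false.
    At z: p \land r is false.
  So \Diamond (p \land r) is false at y.
Satisfying worlds: none.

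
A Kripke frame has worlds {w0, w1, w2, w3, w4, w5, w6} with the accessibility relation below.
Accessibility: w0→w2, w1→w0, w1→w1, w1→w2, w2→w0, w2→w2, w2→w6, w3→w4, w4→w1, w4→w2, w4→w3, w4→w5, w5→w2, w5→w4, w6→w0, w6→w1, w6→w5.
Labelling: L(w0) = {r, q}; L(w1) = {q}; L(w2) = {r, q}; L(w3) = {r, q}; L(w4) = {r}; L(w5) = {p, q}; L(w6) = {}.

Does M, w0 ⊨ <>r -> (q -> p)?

Recall that <>ψ holds at a world iff ψ holds at some accessible world.
At w0: <>r is true, q -> p is false, so <>r -> (q -> p) is false.
  At w0: <>r requires r at some successor in {w2}.
    r holds at w2, so <>r is true at w0.

No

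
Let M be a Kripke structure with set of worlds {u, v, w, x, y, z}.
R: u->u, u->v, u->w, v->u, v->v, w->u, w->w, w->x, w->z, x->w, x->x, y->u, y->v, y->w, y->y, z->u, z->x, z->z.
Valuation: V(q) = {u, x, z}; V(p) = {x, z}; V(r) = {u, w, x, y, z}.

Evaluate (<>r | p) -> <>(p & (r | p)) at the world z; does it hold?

Yes

Recall that <>ψ holds at a world iff ψ holds at some accessible world.
At z: <>r | p is true, <>(p & (r | p)) is true, so (<>r | p) -> <>(p & (r | p)) is true.
  At z: <>r is true, p is true, so <>r | p is true.
    At z: <>r requires r at some successor in {u, x, z}.
      r holds at u, so <>r is true at z.
  At z: <>(p & (r | p)) requires p & (r | p) at some successor in {u, x, z}.
    p & (r | p) holds at x, so <>(p & (r | p)) is true at z.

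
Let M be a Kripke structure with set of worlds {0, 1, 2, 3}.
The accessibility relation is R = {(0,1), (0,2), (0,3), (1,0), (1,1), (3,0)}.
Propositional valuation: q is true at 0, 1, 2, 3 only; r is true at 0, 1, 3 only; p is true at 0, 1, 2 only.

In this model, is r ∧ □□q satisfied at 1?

At 1: r is true, □□q is true, so r ∧ □□q is true.
  At 1: □□q requires □q at every successor {0, 1}.
      At 0: □q requires q at every successor {1, 2, 3}.
        At 1: q is true.
        At 2: q is true.
        At 3: q is true.
      So □q is true at 0.
      At 1: □q requires q at every successor {0, 1}.
        At 0: q is true.
        At 1: q is true.
      So □q is true at 1.
  So □□q is true at 1.

Yes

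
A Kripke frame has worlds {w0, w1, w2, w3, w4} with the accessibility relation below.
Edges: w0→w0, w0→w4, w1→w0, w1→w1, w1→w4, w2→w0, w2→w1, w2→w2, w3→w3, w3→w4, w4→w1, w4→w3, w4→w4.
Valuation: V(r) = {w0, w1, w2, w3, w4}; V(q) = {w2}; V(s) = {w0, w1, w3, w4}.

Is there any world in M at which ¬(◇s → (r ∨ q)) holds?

Let φ = ¬(◇s → (r ∨ q)). Evaluate φ at each world:
  w0 (successors {w0, w4}): φ is false.
  w1 (successors {w0, w1, w4}): φ is false.
  w2 (successors {w0, w1, w2}): φ is false.
  w3 (successors {w3, w4}): φ is false.
  w4 (successors {w1, w3, w4}): φ is false.
For instance, at w0:
  At w0: ◇s → (r ∨ q) is true, so ¬(◇s → (r ∨ q)) is false.
    At w0: ◇s is true, r ∨ q is true, so ◇s → (r ∨ q) is true.
      At w0: ◇s requires s at some successor in {w0, w4}.
        s holds at w0, so ◇s is true at w0.

No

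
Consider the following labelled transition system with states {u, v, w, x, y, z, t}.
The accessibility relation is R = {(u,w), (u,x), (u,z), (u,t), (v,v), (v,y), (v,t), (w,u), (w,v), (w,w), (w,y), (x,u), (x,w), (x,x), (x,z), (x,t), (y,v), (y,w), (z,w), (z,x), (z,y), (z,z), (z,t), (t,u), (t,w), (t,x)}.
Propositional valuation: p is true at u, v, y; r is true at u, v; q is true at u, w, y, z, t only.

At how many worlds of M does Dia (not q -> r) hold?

7

Recall that Dia ψ holds at a world iff ψ holds at some accessible world.
Let φ = Dia (not q -> r). Evaluate φ at each world:
  u (successors {w, x, z, t}): φ is true.
  v (successors {v, y, t}): φ is true.
  w (successors {u, v, w, y}): φ is true.
  x (successors {u, w, x, z, t}): φ is true.
  y (successors {v, w}): φ is true.
  z (successors {w, x, y, z, t}): φ is true.
  t (successors {u, w, x}): φ is true.
For instance, at y:
  At y: Dia (not q -> r) requires not q -> r at some successor in {v, w}.
    not q -> r holds at v, so Dia (not q -> r) is true at y.
Satisfying worlds: {u, v, w, x, y, z, t}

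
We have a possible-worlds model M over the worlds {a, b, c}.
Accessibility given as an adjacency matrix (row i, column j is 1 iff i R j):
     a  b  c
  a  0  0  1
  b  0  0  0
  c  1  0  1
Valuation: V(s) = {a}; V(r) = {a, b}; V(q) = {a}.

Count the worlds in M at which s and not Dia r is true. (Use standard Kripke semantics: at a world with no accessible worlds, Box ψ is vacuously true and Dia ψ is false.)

1

Let φ = s and not Dia r. Evaluate φ at each world:
  a (successors {c}): φ is true.
  b (successors ∅): φ is false.
  c (successors {a, c}): φ is false.
For instance, at a:
  At a: s is true, not Dia r is true, so s and not Dia r is true.
    At a: Dia r is false, so not Dia r is true.
      At a: Dia r requires r at some successor in {c}.
        At c: r is false.
      So Dia r is false at a.
Satisfying worlds: {a}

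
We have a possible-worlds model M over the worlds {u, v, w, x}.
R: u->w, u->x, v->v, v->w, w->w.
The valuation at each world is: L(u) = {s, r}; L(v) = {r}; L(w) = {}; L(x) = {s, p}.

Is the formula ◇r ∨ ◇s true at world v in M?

At v: ◇r is true, ◇s is false, so ◇r ∨ ◇s is true.
  At v: ◇r requires r at some successor in {v, w}.
    r holds at v, so ◇r is true at v.
  At v: ◇s requires s at some successor in {v, w}.
    At v: s is false.
    At w: s is false.
  So ◇s is false at v.

Yes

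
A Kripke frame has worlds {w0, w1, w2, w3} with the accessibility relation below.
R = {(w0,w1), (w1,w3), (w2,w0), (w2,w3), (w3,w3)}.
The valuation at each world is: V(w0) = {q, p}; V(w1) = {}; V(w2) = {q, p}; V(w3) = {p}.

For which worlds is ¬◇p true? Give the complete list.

w0

Let φ = ¬◇p. Evaluate φ at each world:
  w0 (successors {w1}): φ is true.
  w1 (successors {w3}): φ is false.
  w2 (successors {w0, w3}): φ is false.
  w3 (successors {w3}): φ is false.
For instance, at w3:
  At w3: ◇p is true, so ¬◇p is false.
    At w3: ◇p requires p at some successor in {w3}.
      p holds at w3, so ◇p is true at w3.
Satisfying worlds: {w0}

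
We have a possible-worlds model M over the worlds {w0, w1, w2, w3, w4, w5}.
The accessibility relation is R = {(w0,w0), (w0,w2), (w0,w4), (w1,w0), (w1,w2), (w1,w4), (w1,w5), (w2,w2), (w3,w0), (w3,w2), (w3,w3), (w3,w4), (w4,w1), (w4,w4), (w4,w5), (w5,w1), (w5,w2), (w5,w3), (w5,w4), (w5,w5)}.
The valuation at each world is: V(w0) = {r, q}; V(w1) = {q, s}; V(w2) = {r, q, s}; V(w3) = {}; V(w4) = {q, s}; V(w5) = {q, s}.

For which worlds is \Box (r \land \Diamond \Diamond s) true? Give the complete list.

Recall that \Box ψ holds at a world iff ψ holds at every accessible world, and \Diamond ψ holds iff ψ holds at some accessible world.
Let φ = \Box (r \land \Diamond \Diamond s). Evaluate φ at each world:
  w0 (successors {w0, w2, w4}): φ is false.
  w1 (successors {w0, w2, w4, w5}): φ is false.
  w2 (successors {w2}): φ is true.
  w3 (successors {w0, w2, w3, w4}): φ is false.
  w4 (successors {w1, w4, w5}): φ is false.
  w5 (successors {w1, w2, w3, w4, w5}): φ is false.
For instance, at w3:
  At w3: \Box (r \land \Diamond \Diamond s) requires r \land \Diamond \Diamond s at every successor {w0, w2, w3, w4}.
    r \land \Diamond \Diamond s fails at w3, so \Box (r \land \Diamond \Diamond s) is false at w3.
      At w3: r is false, \Diamond \Diamond s is true, so r \land \Diamond \Diamond s is false.
Satisfying worlds: {w2}

w2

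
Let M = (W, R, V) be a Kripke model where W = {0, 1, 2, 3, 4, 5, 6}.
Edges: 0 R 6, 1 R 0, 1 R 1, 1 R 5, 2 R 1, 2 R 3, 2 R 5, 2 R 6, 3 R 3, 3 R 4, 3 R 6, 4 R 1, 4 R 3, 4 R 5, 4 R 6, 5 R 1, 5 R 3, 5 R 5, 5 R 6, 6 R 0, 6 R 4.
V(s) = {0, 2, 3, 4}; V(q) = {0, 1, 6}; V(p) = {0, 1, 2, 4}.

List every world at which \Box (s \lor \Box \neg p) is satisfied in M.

6

Recall that \Box ψ holds at a world iff ψ holds at every accessible world, and \Diamond ψ holds iff ψ holds at some accessible world.
Let φ = \Box (s \lor \Box \neg p). Evaluate φ at each world:
  0 (successors {6}): φ is false.
  1 (successors {0, 1, 5}): φ is false.
  2 (successors {1, 3, 5, 6}): φ is false.
  3 (successors {3, 4, 6}): φ is false.
  4 (successors {1, 3, 5, 6}): φ is false.
  5 (successors {1, 3, 5, 6}): φ is false.
  6 (successors {0, 4}): φ is true.
For instance, at 5:
  At 5: \Box (s \lor \Box \neg p) requires s \lor \Box \neg p at every successor {1, 3, 5, 6}.
    s \lor \Box \neg p fails at 1, so \Box (s \lor \Box \neg p) is false at 5.
      At 1: s is false, \Box \neg p is false, so s \lor \Box \neg p is false.
Satisfying worlds: {6}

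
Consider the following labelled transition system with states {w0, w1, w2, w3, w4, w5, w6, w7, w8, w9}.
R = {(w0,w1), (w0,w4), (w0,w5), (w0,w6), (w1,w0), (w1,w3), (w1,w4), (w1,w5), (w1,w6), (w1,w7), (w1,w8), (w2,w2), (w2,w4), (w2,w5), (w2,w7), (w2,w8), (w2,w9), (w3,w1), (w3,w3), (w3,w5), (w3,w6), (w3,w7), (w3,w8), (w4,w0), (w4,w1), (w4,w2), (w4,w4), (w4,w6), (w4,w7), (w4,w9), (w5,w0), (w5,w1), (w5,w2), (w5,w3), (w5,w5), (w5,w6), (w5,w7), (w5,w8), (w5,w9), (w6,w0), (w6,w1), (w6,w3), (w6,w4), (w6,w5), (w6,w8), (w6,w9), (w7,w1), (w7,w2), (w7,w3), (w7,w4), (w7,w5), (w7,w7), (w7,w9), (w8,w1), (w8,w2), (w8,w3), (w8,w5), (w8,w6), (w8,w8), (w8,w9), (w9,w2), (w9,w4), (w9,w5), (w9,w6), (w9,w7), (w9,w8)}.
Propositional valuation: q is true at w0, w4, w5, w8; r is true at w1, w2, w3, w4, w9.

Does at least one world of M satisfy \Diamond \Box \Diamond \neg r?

Let φ = \Diamond \Box \Diamond \neg r. Evaluate φ at each world:
  w0 (successors {w1, w4, w5, w6}): φ is true.
  w1 (successors {w0, w3, w4, w5, w6, w7, w8}): φ is true.
  w2 (successors {w2, w4, w5, w7, w8, w9}): φ is true.
  w3 (successors {w1, w3, w5, w6, w7, w8}): φ is true.
  w4 (successors {w0, w1, w2, w4, w6, w7, w9}): φ is true.
  w5 (successors {w0, w1, w2, w3, w5, w6, w7, w8, w9}): φ is true.
  w6 (successors {w0, w1, w3, w4, w5, w8, w9}): φ is true.
  w7 (successors {w1, w2, w3, w4, w5, w7, w9}): φ is true.
  w8 (successors {w1, w2, w3, w5, w6, w8, w9}): φ is true.
  w9 (successors {w2, w4, w5, w6, w7, w8}): φ is true.
Detail at w0 (witness):
  At w0: \Diamond \Box \Diamond \neg r requires \Box \Diamond \neg r at some successor in {w1, w4, w5, w6}.
    \Box \Diamond \neg r holds at w1, so \Diamond \Box \Diamond \neg r is true at w0.
      At w1: \Box \Diamond \neg r requires \Diamond \neg r at every successor {w0, w3, w4, w5, w6, w7, w8}.
        At w0: \Diamond \neg r is true.
        At w3: \Diamond \neg r is true.
        At w4: \Diamond \neg r is true.
        At w5: \Diamond \neg r is true.
        At w6: \Diamond \neg r is true.
        At w7: \Diamond \neg r is true.
        At w8: \Diamond \neg r is true.
      So \Box \Diamond \neg r is true at w1.

Yes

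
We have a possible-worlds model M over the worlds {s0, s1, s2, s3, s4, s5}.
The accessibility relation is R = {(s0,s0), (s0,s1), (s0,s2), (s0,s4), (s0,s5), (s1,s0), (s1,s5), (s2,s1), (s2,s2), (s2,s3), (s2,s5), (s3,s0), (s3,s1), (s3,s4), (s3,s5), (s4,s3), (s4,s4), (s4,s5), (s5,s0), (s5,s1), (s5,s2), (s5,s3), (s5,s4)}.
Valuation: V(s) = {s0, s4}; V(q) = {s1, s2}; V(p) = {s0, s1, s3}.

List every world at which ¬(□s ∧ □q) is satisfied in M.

s0, s1, s2, s3, s4, s5

Recall that □ψ holds at a world iff ψ holds at every accessible world, and ◇ψ holds iff ψ holds at some accessible world.
Let φ = ¬(□s ∧ □q). Evaluate φ at each world:
  s0 (successors {s0, s1, s2, s4, s5}): φ is true.
  s1 (successors {s0, s5}): φ is true.
  s2 (successors {s1, s2, s3, s5}): φ is true.
  s3 (successors {s0, s1, s4, s5}): φ is true.
  s4 (successors {s3, s4, s5}): φ is true.
  s5 (successors {s0, s1, s2, s3, s4}): φ is true.
For instance, at s2:
  At s2: □s ∧ □q is false, so ¬(□s ∧ □q) is true.
    At s2: □s is false, □q is false, so □s ∧ □q is false.
      At s2: □s requires s at every successor {s1, s2, s3, s5}.
        s fails at s1, so □s is false at s2.
      At s2: □q requires q at every successor {s1, s2, s3, s5}.
        q fails at s3, so □q is false at s2.
Satisfying worlds: {s0, s1, s2, s3, s4, s5}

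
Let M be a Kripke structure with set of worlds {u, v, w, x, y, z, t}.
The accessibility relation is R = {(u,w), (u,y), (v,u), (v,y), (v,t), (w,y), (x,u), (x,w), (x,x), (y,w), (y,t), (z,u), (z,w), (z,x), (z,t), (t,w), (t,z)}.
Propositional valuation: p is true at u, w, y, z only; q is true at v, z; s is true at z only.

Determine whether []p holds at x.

No

At x: []p requires p at every successor {u, w, x}.
  p fails at x, so []p is false at x.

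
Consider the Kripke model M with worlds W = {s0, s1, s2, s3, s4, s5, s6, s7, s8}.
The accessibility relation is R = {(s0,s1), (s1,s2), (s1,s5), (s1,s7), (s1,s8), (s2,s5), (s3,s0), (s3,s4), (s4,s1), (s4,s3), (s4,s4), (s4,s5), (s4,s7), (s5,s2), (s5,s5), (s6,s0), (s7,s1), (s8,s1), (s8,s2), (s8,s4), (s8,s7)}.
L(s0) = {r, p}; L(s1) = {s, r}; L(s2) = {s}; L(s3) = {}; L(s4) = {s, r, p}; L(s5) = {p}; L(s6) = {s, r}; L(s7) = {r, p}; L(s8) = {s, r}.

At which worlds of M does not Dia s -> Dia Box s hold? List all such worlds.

Let φ = not Dia s -> Dia Box s. Evaluate φ at each world:
  s0 (successors {s1}): φ is true.
  s1 (successors {s2, s5, s7, s8}): φ is true.
  s2 (successors {s5}): φ is false.
  s3 (successors {s0, s4}): φ is true.
  s4 (successors {s1, s3, s4, s5, s7}): φ is true.
  s5 (successors {s2, s5}): φ is true.
  s6 (successors {s0}): φ is true.
  s7 (successors {s1}): φ is true.
  s8 (successors {s1, s2, s4, s7}): φ is true.
For instance, at s6:
  At s6: not Dia s is true, Dia Box s is true, so not Dia s -> Dia Box s is true.
    At s6: Dia s is false, so not Dia s is true.
      At s6: Dia s requires s at some successor in {s0}.
        At s0: s is false.
      So Dia s is false at s6.
    At s6: Dia Box s requires Box s at some successor in {s0}.
      Box s holds at s0, so Dia Box s is true at s6.
Satisfying worlds: {s0, s1, s3, s4, s5, s6, s7, s8}

s0, s1, s3, s4, s5, s6, s7, s8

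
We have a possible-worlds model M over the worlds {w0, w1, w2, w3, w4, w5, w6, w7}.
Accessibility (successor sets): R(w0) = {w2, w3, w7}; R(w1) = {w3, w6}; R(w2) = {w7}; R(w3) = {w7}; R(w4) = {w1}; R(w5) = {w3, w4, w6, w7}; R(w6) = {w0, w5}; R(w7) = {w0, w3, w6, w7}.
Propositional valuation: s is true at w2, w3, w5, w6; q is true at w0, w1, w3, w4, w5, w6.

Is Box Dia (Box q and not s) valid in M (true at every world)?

Let φ = Box Dia (Box q and not s). Evaluate φ at each world:
  w0 (successors {w2, w3, w7}): φ is false.
  w1 (successors {w3, w6}): φ is false.
  w2 (successors {w7}): φ is false.
  w3 (successors {w7}): φ is false.
  w4 (successors {w1}): φ is false.
  w5 (successors {w3, w4, w6, w7}): φ is false.
  w6 (successors {w0, w5}): φ is false.
  w7 (successors {w0, w3, w6, w7}): φ is false.
Detail at w0 (counterexample):
  At w0: Box Dia (Box q and not s) requires Dia (Box q and not s) at every successor {w2, w3, w7}.
    Dia (Box q and not s) fails at w2, so Box Dia (Box q and not s) is false at w0.
      At w2: Dia (Box q and not s) requires Box q and not s at some successor in {w7}.
        At w7: Box q and not s is false.
      So Dia (Box q and not s) is false at w2.

No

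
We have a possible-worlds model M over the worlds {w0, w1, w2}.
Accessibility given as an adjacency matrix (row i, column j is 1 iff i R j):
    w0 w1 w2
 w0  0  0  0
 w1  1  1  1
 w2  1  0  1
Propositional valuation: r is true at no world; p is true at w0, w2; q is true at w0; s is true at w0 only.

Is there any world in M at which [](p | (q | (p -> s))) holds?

Yes

Recall that []ψ holds at a world iff ψ holds at every accessible world, and <>ψ holds iff ψ holds at some accessible world.
Let φ = [](p | (q | (p -> s))). Evaluate φ at each world:
  w0 (successors ∅): φ is true.
  w1 (successors {w0, w1, w2}): φ is true.
  w2 (successors {w0, w2}): φ is true.
Detail at w0 (witness):
  At w0: no accessible worlds, so [](p | (q | (p -> s))) holds vacuously.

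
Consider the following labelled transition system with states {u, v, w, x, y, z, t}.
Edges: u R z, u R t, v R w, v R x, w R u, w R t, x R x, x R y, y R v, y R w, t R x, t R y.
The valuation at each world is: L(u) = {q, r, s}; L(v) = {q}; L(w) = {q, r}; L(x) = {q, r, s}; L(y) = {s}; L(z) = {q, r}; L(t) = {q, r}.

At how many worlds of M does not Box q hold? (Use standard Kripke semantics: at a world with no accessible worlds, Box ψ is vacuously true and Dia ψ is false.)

Let φ = not Box q. Evaluate φ at each world:
  u (successors {z, t}): φ is false.
  v (successors {w, x}): φ is false.
  w (successors {u, t}): φ is false.
  x (successors {x, y}): φ is true.
  y (successors {v, w}): φ is false.
  z (successors ∅): φ is false.
  t (successors {x, y}): φ is true.
For instance, at v:
  At v: Box q is true, so not Box q is false.
    At v: Box q requires q at every successor {w, x}.
      At w: q is true.
      At x: q is true.
    So Box q is true at v.
Satisfying worlds: {x, t}

2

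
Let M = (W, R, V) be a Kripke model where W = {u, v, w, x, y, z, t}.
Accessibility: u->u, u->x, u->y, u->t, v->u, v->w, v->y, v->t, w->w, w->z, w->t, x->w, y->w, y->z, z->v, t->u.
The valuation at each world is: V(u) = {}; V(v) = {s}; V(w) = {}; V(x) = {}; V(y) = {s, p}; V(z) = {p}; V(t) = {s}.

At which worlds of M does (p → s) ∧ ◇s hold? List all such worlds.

Let φ = (p → s) ∧ ◇s. Evaluate φ at each world:
  u (successors {u, x, y, t}): φ is true.
  v (successors {u, w, y, t}): φ is true.
  w (successors {w, z, t}): φ is true.
  x (successors {w}): φ is false.
  y (successors {w, z}): φ is false.
  z (successors {v}): φ is false.
  t (successors {u}): φ is false.
For instance, at w:
  At w: p → s is true, ◇s is true, so (p → s) ∧ ◇s is true.
    At w: ◇s requires s at some successor in {w, z, t}.
      s holds at t, so ◇s is true at w.
Satisfying worlds: {u, v, w}

u, v, w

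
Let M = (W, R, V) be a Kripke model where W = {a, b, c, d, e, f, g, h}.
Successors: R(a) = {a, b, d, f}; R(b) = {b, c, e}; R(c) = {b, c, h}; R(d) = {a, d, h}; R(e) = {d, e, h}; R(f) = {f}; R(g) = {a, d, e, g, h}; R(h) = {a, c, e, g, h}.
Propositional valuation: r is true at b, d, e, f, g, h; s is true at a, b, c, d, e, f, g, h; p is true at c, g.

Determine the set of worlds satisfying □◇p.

Let φ = □◇p. Evaluate φ at each world:
  a (successors {a, b, d, f}): φ is false.
  b (successors {b, c, e}): φ is false.
  c (successors {b, c, h}): φ is true.
  d (successors {a, d, h}): φ is false.
  e (successors {d, e, h}): φ is false.
  f (successors {f}): φ is false.
  g (successors {a, d, e, g, h}): φ is false.
  h (successors {a, c, e, g, h}): φ is false.
For instance, at e:
  At e: □◇p requires ◇p at every successor {d, e, h}.
    ◇p fails at d, so □◇p is false at e.
      At d: ◇p requires p at some successor in {a, d, h}.
        At a: p is false.
        At d: p is false.
        At h: p is false.
      So ◇p is false at d.
Satisfying worlds: {c}

c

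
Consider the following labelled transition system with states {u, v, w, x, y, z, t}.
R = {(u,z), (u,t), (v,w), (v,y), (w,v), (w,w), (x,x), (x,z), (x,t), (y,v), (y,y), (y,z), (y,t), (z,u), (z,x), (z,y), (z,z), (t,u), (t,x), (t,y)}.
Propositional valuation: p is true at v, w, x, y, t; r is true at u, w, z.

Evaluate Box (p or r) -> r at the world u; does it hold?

Yes

Recall that Box ψ holds at a world iff ψ holds at every accessible world, and Dia ψ holds iff ψ holds at some accessible world.
At u: Box (p or r) is true, r is true, so Box (p or r) -> r is true.
  At u: Box (p or r) requires p or r at every successor {z, t}.
    At z: p or r is true.
    At t: p or r is true.
  So Box (p or r) is true at u.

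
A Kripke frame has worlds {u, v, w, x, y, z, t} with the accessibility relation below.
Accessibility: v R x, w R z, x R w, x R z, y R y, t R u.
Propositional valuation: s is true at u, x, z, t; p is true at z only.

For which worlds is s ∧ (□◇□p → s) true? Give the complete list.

u, x, z, t

Recall that □ψ holds at a world iff ψ holds at every accessible world, and ◇ψ holds iff ψ holds at some accessible world.
Let φ = s ∧ (□◇□p → s). Evaluate φ at each world:
  u (successors ∅): φ is true.
  v (successors {x}): φ is false.
  w (successors {z}): φ is false.
  x (successors {w, z}): φ is true.
  y (successors {y}): φ is false.
  z (successors ∅): φ is true.
  t (successors {u}): φ is true.
For instance, at w:
  At w: s is false, □◇□p → s is true, so s ∧ (□◇□p → s) is false.
    At w: □◇□p is false, s is false, so □◇□p → s is true.
      At w: □◇□p requires ◇□p at every successor {z}.
        ◇□p fails at z, so □◇□p is false at w.
Satisfying worlds: {u, x, z, t}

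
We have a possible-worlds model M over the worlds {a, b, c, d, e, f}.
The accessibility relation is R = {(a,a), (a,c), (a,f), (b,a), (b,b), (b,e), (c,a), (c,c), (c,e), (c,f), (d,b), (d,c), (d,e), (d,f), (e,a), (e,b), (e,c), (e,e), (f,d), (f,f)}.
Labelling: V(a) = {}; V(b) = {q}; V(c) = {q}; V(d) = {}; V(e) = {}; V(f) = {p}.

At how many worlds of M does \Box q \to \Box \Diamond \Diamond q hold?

Let φ = \Box q \to \Box \Diamond \Diamond q. Evaluate φ at each world:
  a (successors {a, c, f}): φ is true.
  b (successors {a, b, e}): φ is true.
  c (successors {a, c, e, f}): φ is true.
  d (successors {b, c, e, f}): φ is true.
  e (successors {a, b, c, e}): φ is true.
  f (successors {d, f}): φ is true.
For instance, at e:
  At e: \Box q is false, \Box \Diamond \Diamond q is true, so \Box q \to \Box \Diamond \Diamond q is true.
    At e: \Box q requires q at every successor {a, b, c, e}.
      q fails at a, so \Box q is false at e.
    At e: \Box \Diamond \Diamond q requires \Diamond \Diamond q at every successor {a, b, c, e}.
      At a: \Diamond \Diamond q is true.
      At b: \Diamond \Diamond q is true.
      At c: \Diamond \Diamond q is true.
      At e: \Diamond \Diamond q is true.
    So \Box \Diamond \Diamond q is true at e.
Satisfying worlds: {a, b, c, d, e, f}

6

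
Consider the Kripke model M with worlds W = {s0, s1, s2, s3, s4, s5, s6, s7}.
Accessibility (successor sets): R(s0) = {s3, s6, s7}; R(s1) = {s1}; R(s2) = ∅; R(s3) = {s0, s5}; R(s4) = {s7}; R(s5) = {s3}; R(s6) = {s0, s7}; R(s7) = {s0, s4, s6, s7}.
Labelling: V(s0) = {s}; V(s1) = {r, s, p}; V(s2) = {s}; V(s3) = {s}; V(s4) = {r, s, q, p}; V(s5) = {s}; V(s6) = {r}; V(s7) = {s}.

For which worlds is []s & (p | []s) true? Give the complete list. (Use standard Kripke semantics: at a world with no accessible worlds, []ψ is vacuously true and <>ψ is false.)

s1, s2, s3, s4, s5, s6

Recall that []ψ holds at a world iff ψ holds at every accessible world, and <>ψ holds iff ψ holds at some accessible world.
Let φ = []s & (p | []s). Evaluate φ at each world:
  s0 (successors {s3, s6, s7}): φ is false.
  s1 (successors {s1}): φ is true.
  s2 (successors ∅): φ is true.
  s3 (successors {s0, s5}): φ is true.
  s4 (successors {s7}): φ is true.
  s5 (successors {s3}): φ is true.
  s6 (successors {s0, s7}): φ is true.
  s7 (successors {s0, s4, s6, s7}): φ is false.
For instance, at s0:
  At s0: []s is false, p | []s is false, so []s & (p | []s) is false.
    At s0: []s requires s at every successor {s3, s6, s7}.
      s fails at s6, so []s is false at s0.
    At s0: p is false, []s is false, so p | []s is false.
      At s0: []s requires s at every successor {s3, s6, s7}.
        s fails at s6, so []s is false at s0.
Satisfying worlds: {s1, s2, s3, s4, s5, s6}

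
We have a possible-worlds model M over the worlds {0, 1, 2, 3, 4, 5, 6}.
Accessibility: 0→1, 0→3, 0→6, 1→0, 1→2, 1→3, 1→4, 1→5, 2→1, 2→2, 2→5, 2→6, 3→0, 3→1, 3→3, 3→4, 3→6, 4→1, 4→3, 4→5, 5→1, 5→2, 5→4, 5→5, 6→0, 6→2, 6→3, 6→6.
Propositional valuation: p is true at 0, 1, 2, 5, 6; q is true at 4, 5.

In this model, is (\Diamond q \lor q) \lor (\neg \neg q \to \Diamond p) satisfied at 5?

Yes

At 5: \Diamond q \lor q is true, \neg \neg q \to \Diamond p is true, so (\Diamond q \lor q) \lor (\neg \neg q \to \Diamond p) is true.
  At 5: \Diamond q is true, q is true, so \Diamond q \lor q is true.
    At 5: \Diamond q requires q at some successor in {1, 2, 4, 5}.
      q holds at 4, so \Diamond q is true at 5.
  At 5: \neg \neg q is true, \Diamond p is true, so \neg \neg q \to \Diamond p is true.
    At 5: \Diamond p requires p at some successor in {1, 2, 4, 5}.
      p holds at 1, so \Diamond p is true at 5.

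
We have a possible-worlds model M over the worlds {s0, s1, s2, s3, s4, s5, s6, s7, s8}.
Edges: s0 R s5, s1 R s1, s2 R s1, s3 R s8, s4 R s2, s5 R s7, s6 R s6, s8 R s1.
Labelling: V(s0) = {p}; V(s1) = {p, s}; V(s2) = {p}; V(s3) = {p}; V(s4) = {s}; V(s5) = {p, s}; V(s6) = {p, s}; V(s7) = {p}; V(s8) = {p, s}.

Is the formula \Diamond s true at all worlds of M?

No

Recall that \Diamond ψ holds at a world iff ψ holds at some accessible world.
Let φ = \Diamond s. Evaluate φ at each world:
  s0 (successors {s5}): φ is true.
  s1 (successors {s1}): φ is true.
  s2 (successors {s1}): φ is true.
  s3 (successors {s8}): φ is true.
  s4 (successors {s2}): φ is false.
  s5 (successors {s7}): φ is false.
  s6 (successors {s6}): φ is true.
  s7 (successors ∅): φ is false.
  s8 (successors {s1}): φ is true.
Detail at s4 (counterexample):
  At s4: \Diamond s requires s at some successor in {s2}.
    At s2: s is false.
  So \Diamond s is false at s4.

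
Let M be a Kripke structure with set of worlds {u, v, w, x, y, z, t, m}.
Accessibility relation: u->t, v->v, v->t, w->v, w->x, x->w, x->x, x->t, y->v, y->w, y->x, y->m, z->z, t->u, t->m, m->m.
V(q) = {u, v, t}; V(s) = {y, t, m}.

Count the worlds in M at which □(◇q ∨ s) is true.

Let φ = □(◇q ∨ s). Evaluate φ at each world:
  u (successors {t}): φ is true.
  v (successors {v, t}): φ is true.
  w (successors {v, x}): φ is true.
  x (successors {w, x, t}): φ is true.
  y (successors {v, w, x, m}): φ is true.
  z (successors {z}): φ is false.
  t (successors {u, m}): φ is true.
  m (successors {m}): φ is true.
For instance, at t:
  At t: □(◇q ∨ s) requires ◇q ∨ s at every successor {u, m}.
      At u: ◇q is true, s is false, so ◇q ∨ s is true.
      At m: ◇q is false, s is true, so ◇q ∨ s is true.
  So □(◇q ∨ s) is true at t.
Satisfying worlds: {u, v, w, x, y, t, m}

7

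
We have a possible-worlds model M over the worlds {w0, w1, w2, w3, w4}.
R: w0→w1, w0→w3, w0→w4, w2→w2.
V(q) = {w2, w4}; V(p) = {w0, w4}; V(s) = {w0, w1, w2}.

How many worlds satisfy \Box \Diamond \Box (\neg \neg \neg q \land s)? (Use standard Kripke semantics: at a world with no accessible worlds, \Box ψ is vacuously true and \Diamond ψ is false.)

3

Let φ = \Box \Diamond \Box (\neg \neg \neg q \land s). Evaluate φ at each world:
  w0 (successors {w1, w3, w4}): φ is false.
  w1 (successors ∅): φ is true.
  w2 (successors {w2}): φ is false.
  w3 (successors ∅): φ is true.
  w4 (successors ∅): φ is true.
For instance, at w2:
  At w2: \Box \Diamond \Box (\neg \neg \neg q \land s) requires \Diamond \Box (\neg \neg \neg q \land s) at every successor {w2}.
    \Diamond \Box (\neg \neg \neg q \land s) fails at w2, so \Box \Diamond \Box (\neg \neg \neg q \land s) is false at w2.
      At w2: \Diamond \Box (\neg \neg \neg q \land s) requires \Box (\neg \neg \neg q \land s) at some successor in {w2}.
        At w2: \Box (\neg \neg \neg q \land s) is false.
      So \Diamond \Box (\neg \neg \neg q \land s) is false at w2.
Satisfying worlds: {w1, w3, w4}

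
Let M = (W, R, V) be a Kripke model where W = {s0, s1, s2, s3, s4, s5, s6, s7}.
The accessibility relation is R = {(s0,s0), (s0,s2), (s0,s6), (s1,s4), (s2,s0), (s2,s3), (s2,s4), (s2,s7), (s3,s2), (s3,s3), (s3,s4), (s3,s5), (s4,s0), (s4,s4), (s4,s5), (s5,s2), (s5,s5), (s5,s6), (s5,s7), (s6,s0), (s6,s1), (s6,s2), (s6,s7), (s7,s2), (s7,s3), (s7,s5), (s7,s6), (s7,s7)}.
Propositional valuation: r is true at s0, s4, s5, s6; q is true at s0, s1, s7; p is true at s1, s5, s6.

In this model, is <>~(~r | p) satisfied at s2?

Yes

At s2: <>~(~r | p) requires ~(~r | p) at some successor in {s0, s3, s4, s7}.
  ~(~r | p) holds at s0, so <>~(~r | p) is true at s2.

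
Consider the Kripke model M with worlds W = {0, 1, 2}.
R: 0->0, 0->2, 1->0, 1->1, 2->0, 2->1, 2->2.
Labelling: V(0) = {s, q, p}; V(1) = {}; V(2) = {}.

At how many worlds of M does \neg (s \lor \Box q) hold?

2

Let φ = \neg (s \lor \Box q). Evaluate φ at each world:
  0 (successors {0, 2}): φ is false.
  1 (successors {0, 1}): φ is true.
  2 (successors {0, 1, 2}): φ is true.
For instance, at 1:
  At 1: s \lor \Box q is false, so \neg (s \lor \Box q) is true.
    At 1: s is false, \Box q is false, so s \lor \Box q is false.
      At 1: \Box q requires q at every successor {0, 1}.
        q fails at 1, so \Box q is false at 1.
Satisfying worlds: {1, 2}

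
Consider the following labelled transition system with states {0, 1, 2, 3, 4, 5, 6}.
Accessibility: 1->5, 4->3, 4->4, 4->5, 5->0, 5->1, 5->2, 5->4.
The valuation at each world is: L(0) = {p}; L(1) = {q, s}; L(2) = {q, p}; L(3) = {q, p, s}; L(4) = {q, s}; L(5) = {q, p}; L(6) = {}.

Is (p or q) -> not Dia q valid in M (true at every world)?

Recall that Dia ψ holds at a world iff ψ holds at some accessible world.
Let φ = (p or q) -> not Dia q. Evaluate φ at each world:
  0 (successors ∅): φ is true.
  1 (successors {5}): φ is false.
  2 (successors ∅): φ is true.
  3 (successors ∅): φ is true.
  4 (successors {3, 4, 5}): φ is false.
  5 (successors {0, 1, 2, 4}): φ is false.
  6 (successors ∅): φ is true.
Detail at 1 (counterexample):
  At 1: p or q is true, not Dia q is false, so (p or q) -> not Dia q is false.
    At 1: Dia q is true, so not Dia q is false.
      At 1: Dia q requires q at some successor in {5}.
        q holds at 5, so Dia q is true at 1.

No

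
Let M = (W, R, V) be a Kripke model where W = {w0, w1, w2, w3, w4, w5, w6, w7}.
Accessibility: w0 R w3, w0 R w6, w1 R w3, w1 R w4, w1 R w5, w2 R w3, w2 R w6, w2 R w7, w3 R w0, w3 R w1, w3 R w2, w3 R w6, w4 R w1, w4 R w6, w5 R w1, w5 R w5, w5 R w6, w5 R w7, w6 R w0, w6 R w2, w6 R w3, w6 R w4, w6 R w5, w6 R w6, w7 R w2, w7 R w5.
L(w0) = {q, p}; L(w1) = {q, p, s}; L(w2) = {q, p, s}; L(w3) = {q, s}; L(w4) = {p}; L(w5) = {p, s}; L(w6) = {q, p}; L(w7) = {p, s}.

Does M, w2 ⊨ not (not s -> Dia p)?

No

At w2: not s -> Dia p is true, so not (not s -> Dia p) is false.
  At w2: not s is false, Dia p is true, so not s -> Dia p is true.
    At w2: Dia p requires p at some successor in {w3, w6, w7}.
      p holds at w6, so Dia p is true at w2.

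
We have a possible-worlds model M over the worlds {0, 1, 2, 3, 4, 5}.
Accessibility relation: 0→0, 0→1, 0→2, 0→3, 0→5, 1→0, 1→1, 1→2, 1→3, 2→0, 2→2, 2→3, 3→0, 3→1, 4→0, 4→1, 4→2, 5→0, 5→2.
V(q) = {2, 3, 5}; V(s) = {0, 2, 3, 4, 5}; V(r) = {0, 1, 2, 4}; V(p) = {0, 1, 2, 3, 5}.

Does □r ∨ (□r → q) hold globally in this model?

Yes

Let φ = □r ∨ (□r → q). Evaluate φ at each world:
  0 (successors {0, 1, 2, 3, 5}): φ is true.
  1 (successors {0, 1, 2, 3}): φ is true.
  2 (successors {0, 2, 3}): φ is true.
  3 (successors {0, 1}): φ is true.
  4 (successors {0, 1, 2}): φ is true.
  5 (successors {0, 2}): φ is true.
For instance, at 1:
  At 1: □r is false, □r → q is true, so □r ∨ (□r → q) is true.
    At 1: □r requires r at every successor {0, 1, 2, 3}.
      r fails at 3, so □r is false at 1.
    At 1: □r is false, q is false, so □r → q is true.
      At 1: □r requires r at every successor {0, 1, 2, 3}.
        r fails at 3, so □r is false at 1.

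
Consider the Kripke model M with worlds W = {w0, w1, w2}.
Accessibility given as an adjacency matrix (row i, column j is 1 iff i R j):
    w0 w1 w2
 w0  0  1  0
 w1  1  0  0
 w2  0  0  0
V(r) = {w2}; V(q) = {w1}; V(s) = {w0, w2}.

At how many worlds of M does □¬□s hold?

2

Let φ = □¬□s. Evaluate φ at each world:
  w0 (successors {w1}): φ is false.
  w1 (successors {w0}): φ is true.
  w2 (successors ∅): φ is true.
For instance, at w1:
  At w1: □¬□s requires ¬□s at every successor {w0}.
      At w0: □s is false, so ¬□s is true.
  So □¬□s is true at w1.
Satisfying worlds: {w1, w2}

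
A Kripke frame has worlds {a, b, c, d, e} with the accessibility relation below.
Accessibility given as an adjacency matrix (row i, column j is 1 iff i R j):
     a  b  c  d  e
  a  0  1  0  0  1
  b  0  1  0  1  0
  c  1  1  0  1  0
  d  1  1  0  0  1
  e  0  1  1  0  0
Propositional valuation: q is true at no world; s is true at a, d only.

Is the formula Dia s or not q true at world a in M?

Recall that Dia ψ holds at a world iff ψ holds at some accessible world.
At a: Dia s is false, not q is true, so Dia s or not q is true.
  At a: Dia s requires s at some successor in {b, e}.
    At b: s is false.
    At e: s is false.
  So Dia s is false at a.

Yes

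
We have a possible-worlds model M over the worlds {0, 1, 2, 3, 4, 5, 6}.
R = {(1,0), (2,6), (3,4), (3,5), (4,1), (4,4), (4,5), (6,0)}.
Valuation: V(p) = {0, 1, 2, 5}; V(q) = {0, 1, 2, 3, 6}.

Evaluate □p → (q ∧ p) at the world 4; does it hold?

Recall that □ψ holds at a world iff ψ holds at every accessible world, and ◇ψ holds iff ψ holds at some accessible world.
At 4: □p is false, q ∧ p is false, so □p → (q ∧ p) is true.
  At 4: □p requires p at every successor {1, 4, 5}.
    p fails at 4, so □p is false at 4.

Yes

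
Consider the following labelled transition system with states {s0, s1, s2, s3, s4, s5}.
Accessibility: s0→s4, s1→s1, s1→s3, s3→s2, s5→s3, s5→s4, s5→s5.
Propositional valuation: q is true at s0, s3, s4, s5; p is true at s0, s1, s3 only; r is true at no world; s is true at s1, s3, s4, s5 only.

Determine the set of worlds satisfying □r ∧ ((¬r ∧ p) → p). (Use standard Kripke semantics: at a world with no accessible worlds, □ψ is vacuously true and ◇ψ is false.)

Recall that □ψ holds at a world iff ψ holds at every accessible world, and ◇ψ holds iff ψ holds at some accessible world.
Let φ = □r ∧ ((¬r ∧ p) → p). Evaluate φ at each world:
  s0 (successors {s4}): φ is false.
  s1 (successors {s1, s3}): φ is false.
  s2 (successors ∅): φ is true.
  s3 (successors {s2}): φ is false.
  s4 (successors ∅): φ is true.
  s5 (successors {s3, s4, s5}): φ is false.
For instance, at s0:
  At s0: □r is false, (¬r ∧ p) → p is true, so □r ∧ ((¬r ∧ p) → p) is false.
    At s0: □r requires r at every successor {s4}.
      r fails at s4, so □r is false at s0.
Satisfying worlds: {s2, s4}

s2, s4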